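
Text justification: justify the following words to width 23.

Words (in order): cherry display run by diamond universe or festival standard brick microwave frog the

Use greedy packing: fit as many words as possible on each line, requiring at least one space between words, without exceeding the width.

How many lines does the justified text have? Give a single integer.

Line 1: ['cherry', 'display', 'run', 'by'] (min_width=21, slack=2)
Line 2: ['diamond', 'universe', 'or'] (min_width=19, slack=4)
Line 3: ['festival', 'standard', 'brick'] (min_width=23, slack=0)
Line 4: ['microwave', 'frog', 'the'] (min_width=18, slack=5)
Total lines: 4

Answer: 4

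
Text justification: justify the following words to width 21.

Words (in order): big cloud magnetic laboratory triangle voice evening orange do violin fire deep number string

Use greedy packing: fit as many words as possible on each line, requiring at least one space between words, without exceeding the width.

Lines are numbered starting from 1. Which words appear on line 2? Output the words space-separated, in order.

Answer: laboratory triangle

Derivation:
Line 1: ['big', 'cloud', 'magnetic'] (min_width=18, slack=3)
Line 2: ['laboratory', 'triangle'] (min_width=19, slack=2)
Line 3: ['voice', 'evening', 'orange'] (min_width=20, slack=1)
Line 4: ['do', 'violin', 'fire', 'deep'] (min_width=19, slack=2)
Line 5: ['number', 'string'] (min_width=13, slack=8)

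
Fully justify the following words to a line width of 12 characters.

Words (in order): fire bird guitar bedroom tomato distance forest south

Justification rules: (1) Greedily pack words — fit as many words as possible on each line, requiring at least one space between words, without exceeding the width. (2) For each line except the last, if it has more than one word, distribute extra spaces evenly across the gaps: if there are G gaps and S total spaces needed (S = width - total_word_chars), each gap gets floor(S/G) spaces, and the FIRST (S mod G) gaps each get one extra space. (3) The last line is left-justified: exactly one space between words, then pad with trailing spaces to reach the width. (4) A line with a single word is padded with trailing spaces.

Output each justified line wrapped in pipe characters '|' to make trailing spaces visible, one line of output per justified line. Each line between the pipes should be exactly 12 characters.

Answer: |fire    bird|
|guitar      |
|bedroom     |
|tomato      |
|distance    |
|forest south|

Derivation:
Line 1: ['fire', 'bird'] (min_width=9, slack=3)
Line 2: ['guitar'] (min_width=6, slack=6)
Line 3: ['bedroom'] (min_width=7, slack=5)
Line 4: ['tomato'] (min_width=6, slack=6)
Line 5: ['distance'] (min_width=8, slack=4)
Line 6: ['forest', 'south'] (min_width=12, slack=0)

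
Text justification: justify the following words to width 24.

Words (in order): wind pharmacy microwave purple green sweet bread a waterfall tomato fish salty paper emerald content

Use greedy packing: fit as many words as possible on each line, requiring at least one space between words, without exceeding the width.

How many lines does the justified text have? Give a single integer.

Line 1: ['wind', 'pharmacy', 'microwave'] (min_width=23, slack=1)
Line 2: ['purple', 'green', 'sweet', 'bread'] (min_width=24, slack=0)
Line 3: ['a', 'waterfall', 'tomato', 'fish'] (min_width=23, slack=1)
Line 4: ['salty', 'paper', 'emerald'] (min_width=19, slack=5)
Line 5: ['content'] (min_width=7, slack=17)
Total lines: 5

Answer: 5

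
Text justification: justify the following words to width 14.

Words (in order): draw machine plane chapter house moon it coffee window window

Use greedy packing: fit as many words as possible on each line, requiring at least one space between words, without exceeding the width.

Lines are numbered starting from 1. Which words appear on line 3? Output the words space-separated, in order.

Line 1: ['draw', 'machine'] (min_width=12, slack=2)
Line 2: ['plane', 'chapter'] (min_width=13, slack=1)
Line 3: ['house', 'moon', 'it'] (min_width=13, slack=1)
Line 4: ['coffee', 'window'] (min_width=13, slack=1)
Line 5: ['window'] (min_width=6, slack=8)

Answer: house moon it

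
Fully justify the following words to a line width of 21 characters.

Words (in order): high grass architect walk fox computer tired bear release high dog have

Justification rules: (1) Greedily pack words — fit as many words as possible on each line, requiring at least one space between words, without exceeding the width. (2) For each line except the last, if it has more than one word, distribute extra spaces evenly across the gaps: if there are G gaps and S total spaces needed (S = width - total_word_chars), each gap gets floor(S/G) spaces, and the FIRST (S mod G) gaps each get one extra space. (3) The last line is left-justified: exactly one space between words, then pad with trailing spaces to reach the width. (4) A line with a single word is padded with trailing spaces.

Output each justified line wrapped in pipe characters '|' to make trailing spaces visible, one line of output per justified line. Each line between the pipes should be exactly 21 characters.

Answer: |high  grass architect|
|walk   fox   computer|
|tired   bear  release|
|high dog have        |

Derivation:
Line 1: ['high', 'grass', 'architect'] (min_width=20, slack=1)
Line 2: ['walk', 'fox', 'computer'] (min_width=17, slack=4)
Line 3: ['tired', 'bear', 'release'] (min_width=18, slack=3)
Line 4: ['high', 'dog', 'have'] (min_width=13, slack=8)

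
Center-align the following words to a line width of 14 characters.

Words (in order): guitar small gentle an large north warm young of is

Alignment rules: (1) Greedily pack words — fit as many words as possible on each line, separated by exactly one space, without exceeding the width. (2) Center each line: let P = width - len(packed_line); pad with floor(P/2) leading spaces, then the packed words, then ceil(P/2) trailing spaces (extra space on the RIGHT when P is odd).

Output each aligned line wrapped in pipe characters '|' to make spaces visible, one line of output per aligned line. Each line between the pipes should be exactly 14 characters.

Answer: | guitar small |
|  gentle an   |
| large north  |
|warm young of |
|      is      |

Derivation:
Line 1: ['guitar', 'small'] (min_width=12, slack=2)
Line 2: ['gentle', 'an'] (min_width=9, slack=5)
Line 3: ['large', 'north'] (min_width=11, slack=3)
Line 4: ['warm', 'young', 'of'] (min_width=13, slack=1)
Line 5: ['is'] (min_width=2, slack=12)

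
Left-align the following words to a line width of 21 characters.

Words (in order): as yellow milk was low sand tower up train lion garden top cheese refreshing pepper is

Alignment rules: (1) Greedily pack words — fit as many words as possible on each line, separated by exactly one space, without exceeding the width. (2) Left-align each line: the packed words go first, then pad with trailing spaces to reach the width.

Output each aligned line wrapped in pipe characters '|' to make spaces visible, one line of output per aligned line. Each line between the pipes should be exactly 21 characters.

Line 1: ['as', 'yellow', 'milk', 'was'] (min_width=18, slack=3)
Line 2: ['low', 'sand', 'tower', 'up'] (min_width=17, slack=4)
Line 3: ['train', 'lion', 'garden', 'top'] (min_width=21, slack=0)
Line 4: ['cheese', 'refreshing'] (min_width=17, slack=4)
Line 5: ['pepper', 'is'] (min_width=9, slack=12)

Answer: |as yellow milk was   |
|low sand tower up    |
|train lion garden top|
|cheese refreshing    |
|pepper is            |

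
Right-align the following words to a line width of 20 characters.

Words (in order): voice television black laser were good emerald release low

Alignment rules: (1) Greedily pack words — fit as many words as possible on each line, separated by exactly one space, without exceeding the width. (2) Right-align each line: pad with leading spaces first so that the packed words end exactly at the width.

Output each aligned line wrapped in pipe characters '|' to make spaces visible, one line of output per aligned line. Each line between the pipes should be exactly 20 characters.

Answer: |    voice television|
|    black laser were|
|good emerald release|
|                 low|

Derivation:
Line 1: ['voice', 'television'] (min_width=16, slack=4)
Line 2: ['black', 'laser', 'were'] (min_width=16, slack=4)
Line 3: ['good', 'emerald', 'release'] (min_width=20, slack=0)
Line 4: ['low'] (min_width=3, slack=17)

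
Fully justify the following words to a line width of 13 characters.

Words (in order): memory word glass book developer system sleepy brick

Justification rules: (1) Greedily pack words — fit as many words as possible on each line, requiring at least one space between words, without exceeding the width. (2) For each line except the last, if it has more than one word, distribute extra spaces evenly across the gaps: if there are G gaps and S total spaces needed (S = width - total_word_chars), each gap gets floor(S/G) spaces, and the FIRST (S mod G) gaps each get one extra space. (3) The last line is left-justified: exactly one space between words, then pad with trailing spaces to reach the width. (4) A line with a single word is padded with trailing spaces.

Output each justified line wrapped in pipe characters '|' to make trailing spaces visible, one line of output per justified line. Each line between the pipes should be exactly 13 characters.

Line 1: ['memory', 'word'] (min_width=11, slack=2)
Line 2: ['glass', 'book'] (min_width=10, slack=3)
Line 3: ['developer'] (min_width=9, slack=4)
Line 4: ['system', 'sleepy'] (min_width=13, slack=0)
Line 5: ['brick'] (min_width=5, slack=8)

Answer: |memory   word|
|glass    book|
|developer    |
|system sleepy|
|brick        |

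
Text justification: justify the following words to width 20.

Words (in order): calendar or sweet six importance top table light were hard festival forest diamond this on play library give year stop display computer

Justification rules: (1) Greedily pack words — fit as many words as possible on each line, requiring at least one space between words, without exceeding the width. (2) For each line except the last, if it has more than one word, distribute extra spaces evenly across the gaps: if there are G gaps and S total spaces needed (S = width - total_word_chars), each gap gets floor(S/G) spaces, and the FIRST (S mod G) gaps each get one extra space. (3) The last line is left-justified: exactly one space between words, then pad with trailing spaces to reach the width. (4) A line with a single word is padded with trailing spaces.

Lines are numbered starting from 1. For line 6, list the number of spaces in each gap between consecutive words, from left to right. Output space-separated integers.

Answer: 3 2

Derivation:
Line 1: ['calendar', 'or', 'sweet'] (min_width=17, slack=3)
Line 2: ['six', 'importance', 'top'] (min_width=18, slack=2)
Line 3: ['table', 'light', 'were'] (min_width=16, slack=4)
Line 4: ['hard', 'festival', 'forest'] (min_width=20, slack=0)
Line 5: ['diamond', 'this', 'on', 'play'] (min_width=20, slack=0)
Line 6: ['library', 'give', 'year'] (min_width=17, slack=3)
Line 7: ['stop', 'display'] (min_width=12, slack=8)
Line 8: ['computer'] (min_width=8, slack=12)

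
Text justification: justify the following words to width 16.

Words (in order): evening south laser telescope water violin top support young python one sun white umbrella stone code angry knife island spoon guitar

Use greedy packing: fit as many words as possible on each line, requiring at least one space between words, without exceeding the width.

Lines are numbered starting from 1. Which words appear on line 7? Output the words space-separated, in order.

Answer: stone code angry

Derivation:
Line 1: ['evening', 'south'] (min_width=13, slack=3)
Line 2: ['laser', 'telescope'] (min_width=15, slack=1)
Line 3: ['water', 'violin', 'top'] (min_width=16, slack=0)
Line 4: ['support', 'young'] (min_width=13, slack=3)
Line 5: ['python', 'one', 'sun'] (min_width=14, slack=2)
Line 6: ['white', 'umbrella'] (min_width=14, slack=2)
Line 7: ['stone', 'code', 'angry'] (min_width=16, slack=0)
Line 8: ['knife', 'island'] (min_width=12, slack=4)
Line 9: ['spoon', 'guitar'] (min_width=12, slack=4)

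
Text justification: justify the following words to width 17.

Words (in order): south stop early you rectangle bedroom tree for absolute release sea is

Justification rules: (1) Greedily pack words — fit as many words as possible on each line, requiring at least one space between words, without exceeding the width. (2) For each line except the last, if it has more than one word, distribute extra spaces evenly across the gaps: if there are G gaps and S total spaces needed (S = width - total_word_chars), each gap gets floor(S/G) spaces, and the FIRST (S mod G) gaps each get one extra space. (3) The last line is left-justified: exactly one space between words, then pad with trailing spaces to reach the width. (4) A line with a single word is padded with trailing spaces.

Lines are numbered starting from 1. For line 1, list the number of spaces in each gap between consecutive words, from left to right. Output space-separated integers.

Answer: 2 1

Derivation:
Line 1: ['south', 'stop', 'early'] (min_width=16, slack=1)
Line 2: ['you', 'rectangle'] (min_width=13, slack=4)
Line 3: ['bedroom', 'tree', 'for'] (min_width=16, slack=1)
Line 4: ['absolute', 'release'] (min_width=16, slack=1)
Line 5: ['sea', 'is'] (min_width=6, slack=11)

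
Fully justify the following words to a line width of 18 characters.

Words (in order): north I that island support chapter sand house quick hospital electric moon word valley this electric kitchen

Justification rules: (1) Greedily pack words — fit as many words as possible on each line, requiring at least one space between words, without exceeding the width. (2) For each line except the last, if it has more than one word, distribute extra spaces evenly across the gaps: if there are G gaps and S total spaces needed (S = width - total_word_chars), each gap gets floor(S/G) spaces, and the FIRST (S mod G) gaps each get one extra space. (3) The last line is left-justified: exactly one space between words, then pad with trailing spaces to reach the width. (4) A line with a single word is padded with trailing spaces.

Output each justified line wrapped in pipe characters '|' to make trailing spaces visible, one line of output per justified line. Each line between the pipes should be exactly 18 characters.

Line 1: ['north', 'I', 'that'] (min_width=12, slack=6)
Line 2: ['island', 'support'] (min_width=14, slack=4)
Line 3: ['chapter', 'sand', 'house'] (min_width=18, slack=0)
Line 4: ['quick', 'hospital'] (min_width=14, slack=4)
Line 5: ['electric', 'moon', 'word'] (min_width=18, slack=0)
Line 6: ['valley', 'this'] (min_width=11, slack=7)
Line 7: ['electric', 'kitchen'] (min_width=16, slack=2)

Answer: |north    I    that|
|island     support|
|chapter sand house|
|quick     hospital|
|electric moon word|
|valley        this|
|electric kitchen  |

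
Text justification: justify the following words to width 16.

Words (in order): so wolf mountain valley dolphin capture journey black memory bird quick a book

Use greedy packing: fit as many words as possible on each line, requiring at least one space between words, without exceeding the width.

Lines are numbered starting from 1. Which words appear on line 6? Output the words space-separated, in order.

Line 1: ['so', 'wolf', 'mountain'] (min_width=16, slack=0)
Line 2: ['valley', 'dolphin'] (min_width=14, slack=2)
Line 3: ['capture', 'journey'] (min_width=15, slack=1)
Line 4: ['black', 'memory'] (min_width=12, slack=4)
Line 5: ['bird', 'quick', 'a'] (min_width=12, slack=4)
Line 6: ['book'] (min_width=4, slack=12)

Answer: book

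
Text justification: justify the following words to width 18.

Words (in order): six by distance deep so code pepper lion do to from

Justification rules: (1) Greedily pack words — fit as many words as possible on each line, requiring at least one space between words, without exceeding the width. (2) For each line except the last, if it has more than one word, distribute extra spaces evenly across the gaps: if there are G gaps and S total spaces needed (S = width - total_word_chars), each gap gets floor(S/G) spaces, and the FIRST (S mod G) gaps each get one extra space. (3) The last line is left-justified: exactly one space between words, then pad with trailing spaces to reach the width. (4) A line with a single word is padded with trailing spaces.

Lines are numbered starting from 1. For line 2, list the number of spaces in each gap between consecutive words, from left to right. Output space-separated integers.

Answer: 4 4

Derivation:
Line 1: ['six', 'by', 'distance'] (min_width=15, slack=3)
Line 2: ['deep', 'so', 'code'] (min_width=12, slack=6)
Line 3: ['pepper', 'lion', 'do', 'to'] (min_width=17, slack=1)
Line 4: ['from'] (min_width=4, slack=14)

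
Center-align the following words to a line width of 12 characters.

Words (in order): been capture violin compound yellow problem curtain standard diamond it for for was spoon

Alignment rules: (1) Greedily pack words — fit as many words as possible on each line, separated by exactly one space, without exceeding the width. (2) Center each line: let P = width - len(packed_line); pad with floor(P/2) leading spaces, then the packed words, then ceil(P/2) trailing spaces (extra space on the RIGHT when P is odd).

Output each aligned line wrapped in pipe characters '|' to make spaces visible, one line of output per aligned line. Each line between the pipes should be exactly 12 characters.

Line 1: ['been', 'capture'] (min_width=12, slack=0)
Line 2: ['violin'] (min_width=6, slack=6)
Line 3: ['compound'] (min_width=8, slack=4)
Line 4: ['yellow'] (min_width=6, slack=6)
Line 5: ['problem'] (min_width=7, slack=5)
Line 6: ['curtain'] (min_width=7, slack=5)
Line 7: ['standard'] (min_width=8, slack=4)
Line 8: ['diamond', 'it'] (min_width=10, slack=2)
Line 9: ['for', 'for', 'was'] (min_width=11, slack=1)
Line 10: ['spoon'] (min_width=5, slack=7)

Answer: |been capture|
|   violin   |
|  compound  |
|   yellow   |
|  problem   |
|  curtain   |
|  standard  |
| diamond it |
|for for was |
|   spoon    |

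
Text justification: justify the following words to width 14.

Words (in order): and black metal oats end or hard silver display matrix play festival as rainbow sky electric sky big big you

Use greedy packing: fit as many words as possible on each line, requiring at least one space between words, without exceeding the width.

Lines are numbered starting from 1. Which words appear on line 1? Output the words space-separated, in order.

Answer: and black

Derivation:
Line 1: ['and', 'black'] (min_width=9, slack=5)
Line 2: ['metal', 'oats', 'end'] (min_width=14, slack=0)
Line 3: ['or', 'hard', 'silver'] (min_width=14, slack=0)
Line 4: ['display', 'matrix'] (min_width=14, slack=0)
Line 5: ['play', 'festival'] (min_width=13, slack=1)
Line 6: ['as', 'rainbow', 'sky'] (min_width=14, slack=0)
Line 7: ['electric', 'sky'] (min_width=12, slack=2)
Line 8: ['big', 'big', 'you'] (min_width=11, slack=3)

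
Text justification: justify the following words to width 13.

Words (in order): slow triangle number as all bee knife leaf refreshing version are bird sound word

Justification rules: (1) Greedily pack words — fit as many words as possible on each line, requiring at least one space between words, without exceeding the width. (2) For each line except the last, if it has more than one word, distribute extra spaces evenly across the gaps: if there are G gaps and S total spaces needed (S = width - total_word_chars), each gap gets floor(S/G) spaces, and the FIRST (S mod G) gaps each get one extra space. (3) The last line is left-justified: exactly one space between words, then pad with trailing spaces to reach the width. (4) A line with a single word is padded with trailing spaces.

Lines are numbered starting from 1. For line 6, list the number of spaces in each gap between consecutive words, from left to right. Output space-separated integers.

Answer: 3

Derivation:
Line 1: ['slow', 'triangle'] (min_width=13, slack=0)
Line 2: ['number', 'as', 'all'] (min_width=13, slack=0)
Line 3: ['bee', 'knife'] (min_width=9, slack=4)
Line 4: ['leaf'] (min_width=4, slack=9)
Line 5: ['refreshing'] (min_width=10, slack=3)
Line 6: ['version', 'are'] (min_width=11, slack=2)
Line 7: ['bird', 'sound'] (min_width=10, slack=3)
Line 8: ['word'] (min_width=4, slack=9)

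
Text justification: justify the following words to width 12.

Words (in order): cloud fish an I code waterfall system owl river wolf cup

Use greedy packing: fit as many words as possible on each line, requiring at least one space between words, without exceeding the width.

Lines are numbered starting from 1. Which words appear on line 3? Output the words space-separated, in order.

Line 1: ['cloud', 'fish'] (min_width=10, slack=2)
Line 2: ['an', 'I', 'code'] (min_width=9, slack=3)
Line 3: ['waterfall'] (min_width=9, slack=3)
Line 4: ['system', 'owl'] (min_width=10, slack=2)
Line 5: ['river', 'wolf'] (min_width=10, slack=2)
Line 6: ['cup'] (min_width=3, slack=9)

Answer: waterfall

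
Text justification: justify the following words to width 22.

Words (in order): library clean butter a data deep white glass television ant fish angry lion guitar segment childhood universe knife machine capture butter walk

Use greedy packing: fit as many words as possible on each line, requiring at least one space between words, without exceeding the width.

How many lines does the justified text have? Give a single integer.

Answer: 7

Derivation:
Line 1: ['library', 'clean', 'butter', 'a'] (min_width=22, slack=0)
Line 2: ['data', 'deep', 'white', 'glass'] (min_width=21, slack=1)
Line 3: ['television', 'ant', 'fish'] (min_width=19, slack=3)
Line 4: ['angry', 'lion', 'guitar'] (min_width=17, slack=5)
Line 5: ['segment', 'childhood'] (min_width=17, slack=5)
Line 6: ['universe', 'knife', 'machine'] (min_width=22, slack=0)
Line 7: ['capture', 'butter', 'walk'] (min_width=19, slack=3)
Total lines: 7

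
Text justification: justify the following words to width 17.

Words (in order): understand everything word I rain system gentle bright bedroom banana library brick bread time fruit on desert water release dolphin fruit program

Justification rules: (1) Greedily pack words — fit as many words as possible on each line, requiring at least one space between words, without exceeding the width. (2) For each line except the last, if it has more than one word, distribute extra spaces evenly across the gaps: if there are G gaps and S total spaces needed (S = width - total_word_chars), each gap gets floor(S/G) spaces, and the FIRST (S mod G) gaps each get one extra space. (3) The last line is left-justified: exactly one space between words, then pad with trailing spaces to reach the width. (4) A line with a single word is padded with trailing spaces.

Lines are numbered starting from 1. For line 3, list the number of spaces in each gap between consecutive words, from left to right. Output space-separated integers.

Answer: 7

Derivation:
Line 1: ['understand'] (min_width=10, slack=7)
Line 2: ['everything', 'word', 'I'] (min_width=17, slack=0)
Line 3: ['rain', 'system'] (min_width=11, slack=6)
Line 4: ['gentle', 'bright'] (min_width=13, slack=4)
Line 5: ['bedroom', 'banana'] (min_width=14, slack=3)
Line 6: ['library', 'brick'] (min_width=13, slack=4)
Line 7: ['bread', 'time', 'fruit'] (min_width=16, slack=1)
Line 8: ['on', 'desert', 'water'] (min_width=15, slack=2)
Line 9: ['release', 'dolphin'] (min_width=15, slack=2)
Line 10: ['fruit', 'program'] (min_width=13, slack=4)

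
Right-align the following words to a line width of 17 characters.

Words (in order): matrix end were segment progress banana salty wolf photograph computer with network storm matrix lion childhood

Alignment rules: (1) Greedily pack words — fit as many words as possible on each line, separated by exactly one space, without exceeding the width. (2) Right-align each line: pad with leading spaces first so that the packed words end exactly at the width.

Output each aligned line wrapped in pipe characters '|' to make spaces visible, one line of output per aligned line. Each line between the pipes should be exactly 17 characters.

Line 1: ['matrix', 'end', 'were'] (min_width=15, slack=2)
Line 2: ['segment', 'progress'] (min_width=16, slack=1)
Line 3: ['banana', 'salty', 'wolf'] (min_width=17, slack=0)
Line 4: ['photograph'] (min_width=10, slack=7)
Line 5: ['computer', 'with'] (min_width=13, slack=4)
Line 6: ['network', 'storm'] (min_width=13, slack=4)
Line 7: ['matrix', 'lion'] (min_width=11, slack=6)
Line 8: ['childhood'] (min_width=9, slack=8)

Answer: |  matrix end were|
| segment progress|
|banana salty wolf|
|       photograph|
|    computer with|
|    network storm|
|      matrix lion|
|        childhood|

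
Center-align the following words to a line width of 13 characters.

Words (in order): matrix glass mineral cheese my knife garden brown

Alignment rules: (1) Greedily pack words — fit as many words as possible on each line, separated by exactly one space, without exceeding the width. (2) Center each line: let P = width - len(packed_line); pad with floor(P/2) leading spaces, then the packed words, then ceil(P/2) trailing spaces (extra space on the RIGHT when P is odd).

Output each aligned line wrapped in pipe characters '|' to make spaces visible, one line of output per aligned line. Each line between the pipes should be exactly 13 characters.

Answer: |matrix glass |
|   mineral   |
|  cheese my  |
|knife garden |
|    brown    |

Derivation:
Line 1: ['matrix', 'glass'] (min_width=12, slack=1)
Line 2: ['mineral'] (min_width=7, slack=6)
Line 3: ['cheese', 'my'] (min_width=9, slack=4)
Line 4: ['knife', 'garden'] (min_width=12, slack=1)
Line 5: ['brown'] (min_width=5, slack=8)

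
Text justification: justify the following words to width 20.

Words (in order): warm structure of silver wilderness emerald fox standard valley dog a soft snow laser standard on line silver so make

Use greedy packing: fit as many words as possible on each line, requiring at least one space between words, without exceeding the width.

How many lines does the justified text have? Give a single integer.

Answer: 7

Derivation:
Line 1: ['warm', 'structure', 'of'] (min_width=17, slack=3)
Line 2: ['silver', 'wilderness'] (min_width=17, slack=3)
Line 3: ['emerald', 'fox', 'standard'] (min_width=20, slack=0)
Line 4: ['valley', 'dog', 'a', 'soft'] (min_width=17, slack=3)
Line 5: ['snow', 'laser', 'standard'] (min_width=19, slack=1)
Line 6: ['on', 'line', 'silver', 'so'] (min_width=17, slack=3)
Line 7: ['make'] (min_width=4, slack=16)
Total lines: 7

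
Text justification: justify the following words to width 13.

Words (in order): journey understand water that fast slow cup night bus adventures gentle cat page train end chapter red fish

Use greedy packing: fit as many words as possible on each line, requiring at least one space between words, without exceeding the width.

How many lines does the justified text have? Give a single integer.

Line 1: ['journey'] (min_width=7, slack=6)
Line 2: ['understand'] (min_width=10, slack=3)
Line 3: ['water', 'that'] (min_width=10, slack=3)
Line 4: ['fast', 'slow', 'cup'] (min_width=13, slack=0)
Line 5: ['night', 'bus'] (min_width=9, slack=4)
Line 6: ['adventures'] (min_width=10, slack=3)
Line 7: ['gentle', 'cat'] (min_width=10, slack=3)
Line 8: ['page', 'train'] (min_width=10, slack=3)
Line 9: ['end', 'chapter'] (min_width=11, slack=2)
Line 10: ['red', 'fish'] (min_width=8, slack=5)
Total lines: 10

Answer: 10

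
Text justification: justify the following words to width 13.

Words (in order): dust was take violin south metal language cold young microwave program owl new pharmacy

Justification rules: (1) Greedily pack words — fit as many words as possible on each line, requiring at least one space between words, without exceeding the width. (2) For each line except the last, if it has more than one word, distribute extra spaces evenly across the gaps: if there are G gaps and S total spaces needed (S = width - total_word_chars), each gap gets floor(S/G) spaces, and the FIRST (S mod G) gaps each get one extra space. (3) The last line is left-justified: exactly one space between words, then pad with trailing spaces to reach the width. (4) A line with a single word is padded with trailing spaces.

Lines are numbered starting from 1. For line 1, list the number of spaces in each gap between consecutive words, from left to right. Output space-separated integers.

Answer: 1 1

Derivation:
Line 1: ['dust', 'was', 'take'] (min_width=13, slack=0)
Line 2: ['violin', 'south'] (min_width=12, slack=1)
Line 3: ['metal'] (min_width=5, slack=8)
Line 4: ['language', 'cold'] (min_width=13, slack=0)
Line 5: ['young'] (min_width=5, slack=8)
Line 6: ['microwave'] (min_width=9, slack=4)
Line 7: ['program', 'owl'] (min_width=11, slack=2)
Line 8: ['new', 'pharmacy'] (min_width=12, slack=1)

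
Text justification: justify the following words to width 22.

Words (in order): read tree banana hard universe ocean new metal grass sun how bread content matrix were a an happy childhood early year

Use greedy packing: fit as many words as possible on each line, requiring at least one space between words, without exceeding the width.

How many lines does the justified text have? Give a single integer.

Line 1: ['read', 'tree', 'banana', 'hard'] (min_width=21, slack=1)
Line 2: ['universe', 'ocean', 'new'] (min_width=18, slack=4)
Line 3: ['metal', 'grass', 'sun', 'how'] (min_width=19, slack=3)
Line 4: ['bread', 'content', 'matrix'] (min_width=20, slack=2)
Line 5: ['were', 'a', 'an', 'happy'] (min_width=15, slack=7)
Line 6: ['childhood', 'early', 'year'] (min_width=20, slack=2)
Total lines: 6

Answer: 6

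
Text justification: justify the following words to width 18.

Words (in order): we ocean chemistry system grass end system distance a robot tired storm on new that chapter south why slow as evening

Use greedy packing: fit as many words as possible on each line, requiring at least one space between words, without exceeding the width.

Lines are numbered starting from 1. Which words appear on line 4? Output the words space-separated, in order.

Answer: robot tired storm

Derivation:
Line 1: ['we', 'ocean', 'chemistry'] (min_width=18, slack=0)
Line 2: ['system', 'grass', 'end'] (min_width=16, slack=2)
Line 3: ['system', 'distance', 'a'] (min_width=17, slack=1)
Line 4: ['robot', 'tired', 'storm'] (min_width=17, slack=1)
Line 5: ['on', 'new', 'that'] (min_width=11, slack=7)
Line 6: ['chapter', 'south', 'why'] (min_width=17, slack=1)
Line 7: ['slow', 'as', 'evening'] (min_width=15, slack=3)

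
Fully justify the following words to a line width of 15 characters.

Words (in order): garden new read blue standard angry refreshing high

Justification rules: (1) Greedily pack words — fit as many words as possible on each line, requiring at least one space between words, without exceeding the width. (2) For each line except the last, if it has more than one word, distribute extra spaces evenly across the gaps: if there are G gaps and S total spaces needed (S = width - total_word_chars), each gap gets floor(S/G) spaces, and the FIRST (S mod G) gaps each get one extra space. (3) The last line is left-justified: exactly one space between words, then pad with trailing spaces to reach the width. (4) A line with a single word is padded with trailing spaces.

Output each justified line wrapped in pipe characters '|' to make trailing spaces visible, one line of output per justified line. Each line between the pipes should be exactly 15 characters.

Line 1: ['garden', 'new', 'read'] (min_width=15, slack=0)
Line 2: ['blue', 'standard'] (min_width=13, slack=2)
Line 3: ['angry'] (min_width=5, slack=10)
Line 4: ['refreshing', 'high'] (min_width=15, slack=0)

Answer: |garden new read|
|blue   standard|
|angry          |
|refreshing high|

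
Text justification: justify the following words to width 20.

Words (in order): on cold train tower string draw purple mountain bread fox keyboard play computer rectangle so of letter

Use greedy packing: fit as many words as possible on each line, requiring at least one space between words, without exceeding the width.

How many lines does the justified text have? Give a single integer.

Line 1: ['on', 'cold', 'train', 'tower'] (min_width=19, slack=1)
Line 2: ['string', 'draw', 'purple'] (min_width=18, slack=2)
Line 3: ['mountain', 'bread', 'fox'] (min_width=18, slack=2)
Line 4: ['keyboard', 'play'] (min_width=13, slack=7)
Line 5: ['computer', 'rectangle'] (min_width=18, slack=2)
Line 6: ['so', 'of', 'letter'] (min_width=12, slack=8)
Total lines: 6

Answer: 6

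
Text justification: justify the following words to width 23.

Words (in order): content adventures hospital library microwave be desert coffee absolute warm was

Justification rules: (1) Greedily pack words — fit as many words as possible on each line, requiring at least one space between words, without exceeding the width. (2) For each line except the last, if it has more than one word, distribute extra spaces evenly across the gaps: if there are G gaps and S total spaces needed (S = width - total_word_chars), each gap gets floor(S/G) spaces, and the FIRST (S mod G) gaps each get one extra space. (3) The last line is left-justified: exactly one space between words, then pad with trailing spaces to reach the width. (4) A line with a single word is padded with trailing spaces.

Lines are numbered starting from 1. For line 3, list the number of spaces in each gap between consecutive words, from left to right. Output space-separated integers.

Line 1: ['content', 'adventures'] (min_width=18, slack=5)
Line 2: ['hospital', 'library'] (min_width=16, slack=7)
Line 3: ['microwave', 'be', 'desert'] (min_width=19, slack=4)
Line 4: ['coffee', 'absolute', 'warm'] (min_width=20, slack=3)
Line 5: ['was'] (min_width=3, slack=20)

Answer: 3 3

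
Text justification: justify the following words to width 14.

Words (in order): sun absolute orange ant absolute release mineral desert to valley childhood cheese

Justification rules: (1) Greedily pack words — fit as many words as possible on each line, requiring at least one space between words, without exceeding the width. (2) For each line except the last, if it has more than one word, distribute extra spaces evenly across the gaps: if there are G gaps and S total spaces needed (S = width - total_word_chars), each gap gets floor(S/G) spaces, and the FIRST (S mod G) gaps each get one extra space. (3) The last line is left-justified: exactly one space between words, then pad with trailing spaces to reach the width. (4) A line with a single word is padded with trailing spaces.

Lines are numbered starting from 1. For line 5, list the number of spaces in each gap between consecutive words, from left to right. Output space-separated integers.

Answer: 1

Derivation:
Line 1: ['sun', 'absolute'] (min_width=12, slack=2)
Line 2: ['orange', 'ant'] (min_width=10, slack=4)
Line 3: ['absolute'] (min_width=8, slack=6)
Line 4: ['release'] (min_width=7, slack=7)
Line 5: ['mineral', 'desert'] (min_width=14, slack=0)
Line 6: ['to', 'valley'] (min_width=9, slack=5)
Line 7: ['childhood'] (min_width=9, slack=5)
Line 8: ['cheese'] (min_width=6, slack=8)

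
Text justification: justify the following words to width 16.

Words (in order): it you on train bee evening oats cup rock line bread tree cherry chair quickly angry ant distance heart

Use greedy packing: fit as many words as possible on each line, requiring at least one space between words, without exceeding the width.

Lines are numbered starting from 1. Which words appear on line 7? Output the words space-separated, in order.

Answer: ant distance

Derivation:
Line 1: ['it', 'you', 'on', 'train'] (min_width=15, slack=1)
Line 2: ['bee', 'evening', 'oats'] (min_width=16, slack=0)
Line 3: ['cup', 'rock', 'line'] (min_width=13, slack=3)
Line 4: ['bread', 'tree'] (min_width=10, slack=6)
Line 5: ['cherry', 'chair'] (min_width=12, slack=4)
Line 6: ['quickly', 'angry'] (min_width=13, slack=3)
Line 7: ['ant', 'distance'] (min_width=12, slack=4)
Line 8: ['heart'] (min_width=5, slack=11)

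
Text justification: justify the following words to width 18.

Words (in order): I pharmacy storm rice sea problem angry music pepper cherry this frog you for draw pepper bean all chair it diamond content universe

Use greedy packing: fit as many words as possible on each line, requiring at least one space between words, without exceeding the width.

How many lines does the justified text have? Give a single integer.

Line 1: ['I', 'pharmacy', 'storm'] (min_width=16, slack=2)
Line 2: ['rice', 'sea', 'problem'] (min_width=16, slack=2)
Line 3: ['angry', 'music', 'pepper'] (min_width=18, slack=0)
Line 4: ['cherry', 'this', 'frog'] (min_width=16, slack=2)
Line 5: ['you', 'for', 'draw'] (min_width=12, slack=6)
Line 6: ['pepper', 'bean', 'all'] (min_width=15, slack=3)
Line 7: ['chair', 'it', 'diamond'] (min_width=16, slack=2)
Line 8: ['content', 'universe'] (min_width=16, slack=2)
Total lines: 8

Answer: 8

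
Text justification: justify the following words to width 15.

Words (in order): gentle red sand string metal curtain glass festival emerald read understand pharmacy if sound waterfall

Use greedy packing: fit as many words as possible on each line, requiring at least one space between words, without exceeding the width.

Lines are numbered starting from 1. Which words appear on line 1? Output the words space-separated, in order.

Answer: gentle red sand

Derivation:
Line 1: ['gentle', 'red', 'sand'] (min_width=15, slack=0)
Line 2: ['string', 'metal'] (min_width=12, slack=3)
Line 3: ['curtain', 'glass'] (min_width=13, slack=2)
Line 4: ['festival'] (min_width=8, slack=7)
Line 5: ['emerald', 'read'] (min_width=12, slack=3)
Line 6: ['understand'] (min_width=10, slack=5)
Line 7: ['pharmacy', 'if'] (min_width=11, slack=4)
Line 8: ['sound', 'waterfall'] (min_width=15, slack=0)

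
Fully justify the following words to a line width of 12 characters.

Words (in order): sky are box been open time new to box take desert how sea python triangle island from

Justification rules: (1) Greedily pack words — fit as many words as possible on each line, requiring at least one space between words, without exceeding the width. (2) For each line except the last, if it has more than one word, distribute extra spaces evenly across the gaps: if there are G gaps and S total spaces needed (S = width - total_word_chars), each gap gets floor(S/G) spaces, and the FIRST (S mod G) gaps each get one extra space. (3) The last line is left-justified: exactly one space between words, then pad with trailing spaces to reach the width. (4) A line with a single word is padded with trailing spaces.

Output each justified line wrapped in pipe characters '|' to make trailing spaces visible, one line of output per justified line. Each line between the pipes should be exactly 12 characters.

Line 1: ['sky', 'are', 'box'] (min_width=11, slack=1)
Line 2: ['been', 'open'] (min_width=9, slack=3)
Line 3: ['time', 'new', 'to'] (min_width=11, slack=1)
Line 4: ['box', 'take'] (min_width=8, slack=4)
Line 5: ['desert', 'how'] (min_width=10, slack=2)
Line 6: ['sea', 'python'] (min_width=10, slack=2)
Line 7: ['triangle'] (min_width=8, slack=4)
Line 8: ['island', 'from'] (min_width=11, slack=1)

Answer: |sky  are box|
|been    open|
|time  new to|
|box     take|
|desert   how|
|sea   python|
|triangle    |
|island from |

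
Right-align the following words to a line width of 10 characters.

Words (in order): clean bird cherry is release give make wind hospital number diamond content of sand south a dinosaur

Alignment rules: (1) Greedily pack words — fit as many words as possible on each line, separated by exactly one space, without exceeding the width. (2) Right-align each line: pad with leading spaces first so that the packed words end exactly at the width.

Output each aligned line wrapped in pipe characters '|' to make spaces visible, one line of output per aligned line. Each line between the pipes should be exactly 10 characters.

Line 1: ['clean', 'bird'] (min_width=10, slack=0)
Line 2: ['cherry', 'is'] (min_width=9, slack=1)
Line 3: ['release'] (min_width=7, slack=3)
Line 4: ['give', 'make'] (min_width=9, slack=1)
Line 5: ['wind'] (min_width=4, slack=6)
Line 6: ['hospital'] (min_width=8, slack=2)
Line 7: ['number'] (min_width=6, slack=4)
Line 8: ['diamond'] (min_width=7, slack=3)
Line 9: ['content', 'of'] (min_width=10, slack=0)
Line 10: ['sand', 'south'] (min_width=10, slack=0)
Line 11: ['a', 'dinosaur'] (min_width=10, slack=0)

Answer: |clean bird|
| cherry is|
|   release|
| give make|
|      wind|
|  hospital|
|    number|
|   diamond|
|content of|
|sand south|
|a dinosaur|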